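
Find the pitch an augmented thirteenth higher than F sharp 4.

The thirteenth's letter: F up six letter names plus an octave → D.
An augmented thirteenth is 22 semitones; 22 semitones up from F#4 gives D##6.

D double-sharp 6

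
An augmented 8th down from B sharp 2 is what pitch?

The letter stays B (same as the start), shifted an octave down.
An augmented octave spans 13 semitones, so from B#2 the target pitch is B1.

B 1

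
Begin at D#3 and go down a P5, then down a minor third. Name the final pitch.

A perfect fifth down from D#3 is G#2.
A minor third down from G#2 is E#2.

E#2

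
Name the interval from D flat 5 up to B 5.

D to B spans six letter names (D-E-F-G-A-B), so the interval is some kind of sixth.
Db5 to B5 spans 10 semitones — one semitone wider than the major sixth (9) — giving an augmented sixth.

A6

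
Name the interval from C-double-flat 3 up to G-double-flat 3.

C to G spans five letter names (C-D-E-F-G): a fifth.
Counting semitones, Cbb3→Gbb3 is 7, which is the perfect fifth.

perfect fifth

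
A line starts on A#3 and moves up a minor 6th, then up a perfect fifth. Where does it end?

A minor sixth up from A#3 is F#4.
A perfect fifth up from F#4 is C#5.

C#5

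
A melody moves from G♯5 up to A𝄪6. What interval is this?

G to A spans two letter names (G-A), plus an octave: a ninth.
G#5 to A##6 spans 15 semitones — one semitone wider than the major ninth (14) — giving an augmented ninth.
(Equivalently, a compound augmented second: an augmented second plus an octave.)

A9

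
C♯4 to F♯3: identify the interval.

perfect fifth

Descending from C#4 to F#3 is the same interval as ascending F#3 to C#4.
F to C spans five letter names (F-G-A-B-C): a fifth.
The perfect fifth spans 7 semitones, and F#3 to C#4 is exactly 7 semitones — so this is a perfect fifth.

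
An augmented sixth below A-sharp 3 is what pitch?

Six letter names down from A: C.
An augmented sixth is 10 semitones; 10 semitones down from A#3 gives C3.

C 3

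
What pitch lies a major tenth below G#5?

E4

The tenth's letter: G down three letter names plus an octave → E.
A major tenth spans 16 semitones, so from G#5 the target pitch is E4.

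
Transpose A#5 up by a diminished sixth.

The sixth takes the letter from A up to F.
Moving 7 semitones up from A#5 (the size of a diminished sixth) reaches F6.

F6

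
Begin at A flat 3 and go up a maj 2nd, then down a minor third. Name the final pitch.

Up a major second from Ab3: Bb3 (2 semitones up).
A minor third down from Bb3 is G3.

G 3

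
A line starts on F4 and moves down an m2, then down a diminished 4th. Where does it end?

B#3

A minor second down from F4 is E4.
A diminished fourth down from E4 is B#3.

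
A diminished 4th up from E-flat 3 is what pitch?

The fourth takes the letter from E up to A.
A diminished fourth is 4 semitones; 4 semitones up from Eb3 gives Abb3.

A-double-flat 3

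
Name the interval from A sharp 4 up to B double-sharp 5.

A9

A to B spans two letter names (A-B), plus an octave: a ninth.
A#4 to B##5 spans 15 semitones — one semitone wider than the major ninth (14) — giving an augmented ninth.
(Equivalently, a compound augmented second: an augmented second plus an octave.)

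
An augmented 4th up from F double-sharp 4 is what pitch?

Counting four letter names up from F lands on B.
Moving 6 semitones up from F##4 (the size of an augmented fourth) reaches B##4.

B double-sharp 4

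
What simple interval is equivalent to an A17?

augmented third

Subtracting seven from the interval number removes an octave: 17 − 14 = 3.
Quality carries through unchanged, so the simple form is an augmented third.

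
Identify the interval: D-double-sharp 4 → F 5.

D to F spans three letter names (D-E-F), plus an octave: a tenth.
D##4 to F5 spans 13 semitones — three semitones narrower than the major tenth (16) — giving a doubly diminished tenth.
(Equivalently, a compound doubly diminished third: a doubly diminished third plus an octave.)

doubly diminished tenth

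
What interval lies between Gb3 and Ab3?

major second

G to A spans two letter names (G-A) — that makes it a second of some quality.
Gb3 to Ab3 is 2 semitones, matching the major second exactly, so the quality is major.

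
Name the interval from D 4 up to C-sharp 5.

major seventh

D to C spans seven letter names (D-E-F-G-A-B-C), so the interval is some kind of seventh.
Counting semitones, D4→C#5 is 11, which is the major seventh.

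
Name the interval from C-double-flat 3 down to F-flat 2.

Descending from Cbb3 to Fb2 is the same interval as ascending Fb2 to Cbb3.
F to C spans five letter names (F-G-A-B-C), so the interval is some kind of fifth.
Fb2 to Cbb3 spans 6 semitones — one semitone narrower than the perfect fifth (7) — giving a diminished fifth.

diminished 5th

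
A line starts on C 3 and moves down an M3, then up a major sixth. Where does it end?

F 3

Down a major third from C3: Ab2 (4 semitones down).
A major sixth up from Ab2 is F3.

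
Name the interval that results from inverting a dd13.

First reduce the compound doubly diminished thirteenth to its simple form, a doubly diminished sixth.
Interval numbers invert to sum to nine: 6 + 3 = 9, so a sixth inverts to a third.
The quality also flips — doubly diminished becomes doubly augmented — giving a doubly augmented third.

AA3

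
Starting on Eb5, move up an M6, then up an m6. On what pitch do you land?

Ab6

Up a major sixth from Eb5: C6 (9 semitones up).
A minor sixth up from C6 is Ab6.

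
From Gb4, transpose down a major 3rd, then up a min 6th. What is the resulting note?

Cbb5

A major third down from Gb4 is Ebb4.
Ebb4 up a minor sixth → Cbb5 (8 semitones).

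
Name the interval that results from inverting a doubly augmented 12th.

dd4

First reduce the compound doubly augmented twelfth to its simple form, a doubly augmented fifth.
Interval numbers invert to sum to nine: 5 + 4 = 9, so a fifth inverts to a fourth.
The quality also flips — doubly augmented becomes doubly diminished — giving a doubly diminished fourth.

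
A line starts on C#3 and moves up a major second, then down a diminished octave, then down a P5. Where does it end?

G##1

Up a major second from C#3: D#3 (2 semitones up).
D#3 down a diminished octave → D##2 (11 semitones).
A perfect fifth down from D##2 is G##1.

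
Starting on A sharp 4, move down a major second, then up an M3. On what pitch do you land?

Down a major second from A#4: G#4 (2 semitones down).
Up a major third from G#4: B#4 (4 semitones up).

B sharp 4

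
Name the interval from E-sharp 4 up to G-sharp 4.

E to G spans three letter names (E-F-G) — that makes it a third of some quality.
E#4 to G#4 is 3 semitones, a half step short of the major third (4), so this is minor.

m3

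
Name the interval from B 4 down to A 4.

Descending from B4 to A4 is the same interval as ascending A4 to B4.
A to B spans two letter names (A-B) — that makes it a second of some quality.
A4 to B4 is 2 semitones, matching the major second exactly, so the quality is major.

major second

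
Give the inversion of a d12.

First reduce the compound diminished twelfth to its simple form, a diminished fifth.
Interval numbers invert to sum to nine: 5 + 4 = 9, so a fifth inverts to a fourth.
The quality also flips — diminished becomes augmented — giving an augmented fourth.

A4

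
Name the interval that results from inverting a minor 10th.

major sixth

First reduce the compound minor tenth to its simple form, a minor third.
Interval numbers invert to sum to nine: 3 + 6 = 9, so a third inverts to a sixth.
The quality also flips — minor becomes major — giving a major sixth.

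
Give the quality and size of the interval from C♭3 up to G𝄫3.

C to G spans five letter names (C-D-E-F-G), so the interval is some kind of fifth.
A perfect fifth would be 7 semitones; Cb3 to Gbb3 is 6, one semitone narrower, so the interval is diminished.

d5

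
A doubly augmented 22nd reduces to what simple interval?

doubly augmented octave

Subtracting seven from the interval number removes an octave: 22 − 14 = 8.
So a doubly augmented twenty-second is 2 octaves plus a doubly augmented octave. The quality is unchanged.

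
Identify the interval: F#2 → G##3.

F to G spans two letter names (F-G), plus an octave: a ninth.
A major ninth would be 14 semitones; F#2 to G##3 is 15, one semitone wider, so the interval is augmented.
(Equivalently, a compound augmented second: an augmented second plus an octave.)

augmented ninth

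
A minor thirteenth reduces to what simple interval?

Each octave removed subtracts seven from the number: 13 − 7 = 6.
So a minor thirteenth is an octave plus a minor sixth. The quality is unchanged.

minor 6th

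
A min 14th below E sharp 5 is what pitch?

The fourteenth's letter: E down seven letter names plus an octave → F.
A minor fourteenth spans 22 semitones, so from E#5 the target pitch is F##3.

F double-sharp 3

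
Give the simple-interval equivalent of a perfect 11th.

Subtracting seven from the interval number removes an octave: 11 − 7 = 4.
Quality carries through unchanged, so the simple form is a perfect fourth.

perfect 4th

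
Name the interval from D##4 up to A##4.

D to A spans five letter names (D-E-F-G-A): a fifth.
Counting semitones, D##4→A##4 is 7, which is the perfect fifth.

perfect fifth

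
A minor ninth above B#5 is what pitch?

C#7

The ninth's letter: B up two letter names plus an octave → C.
A minor ninth is 13 semitones; 13 semitones up from B#5 gives C#7.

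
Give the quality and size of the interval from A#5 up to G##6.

M7

A to G spans seven letter names (A-B-C-D-E-F-G) — that makes it a seventh of some quality.
Counting semitones, A#5→G##6 is 11, which is the major seventh.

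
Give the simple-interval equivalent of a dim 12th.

diminished fifth

Take out an octave (7 from the number): 12 − 7 = 5.
So a diminished twelfth is an octave plus a diminished fifth. The quality is unchanged.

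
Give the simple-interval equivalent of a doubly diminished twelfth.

Take out an octave (7 from the number): 12 − 7 = 5.
Quality carries through unchanged, so the simple form is a doubly diminished fifth.

dd5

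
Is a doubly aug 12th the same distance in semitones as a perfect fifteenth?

21 semitones (doubly augmented twelfth) vs 24 semitones (perfect fifteenth): not equal.

No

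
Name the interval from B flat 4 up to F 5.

B to F spans five letter names (B-C-D-E-F) — that makes it a fifth of some quality.
Bb4 to F5 is 7 semitones, matching the perfect fifth exactly, so the quality is perfect.

perfect 5th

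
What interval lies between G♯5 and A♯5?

major second

G to A spans two letter names (G-A), so the interval is some kind of second.
Counting semitones, G#5→A#5 is 2, which is the major second.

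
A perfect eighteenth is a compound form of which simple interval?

perfect fourth

Each octave removed subtracts seven from the number: 18 − 14 = 4.
That makes a perfect eighteenth a compound perfect fourth — 2 octaves plus a perfect fourth.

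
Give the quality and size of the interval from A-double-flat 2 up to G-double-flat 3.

minor seventh

A to G spans seven letter names (A-B-C-D-E-F-G): a seventh.
At 10 semitones, Abb2→Gbb3 falls one short of a major seventh: minor.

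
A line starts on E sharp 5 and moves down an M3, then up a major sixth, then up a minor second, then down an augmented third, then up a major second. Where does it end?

A major third down from E#5 is C#5.
C#5 up a major sixth → A#5 (9 semitones).
A#5 up a minor second → B5 (1 semitone).
B5 down an augmented third → Gb5 (5 semitones).
A major second up from Gb5 is Ab5.

A flat 5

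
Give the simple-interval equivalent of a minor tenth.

minor 3rd

Subtracting seven from the interval number removes an octave: 10 − 7 = 3.
Quality carries through unchanged, so the simple form is a minor third.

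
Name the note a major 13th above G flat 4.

Counting six letter names plus an octave up from G lands on E.
Moving 21 semitones up from Gb4 (the size of a major thirteenth) reaches Eb6.

E flat 6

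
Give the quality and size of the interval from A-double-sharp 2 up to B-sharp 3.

minor ninth

A to B spans two letter names (A-B), plus an octave: a ninth.
A major ninth would be 14 semitones, but A##2 to B#3 is 13 — one semitone narrower, making it a minor ninth.
(Equivalently, a compound minor second: a minor second plus an octave.)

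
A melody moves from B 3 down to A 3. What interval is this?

Descending from B3 to A3 is the same interval as ascending A3 to B3.
A to B spans two letter names (A-B): a second.
The major second spans 2 semitones, and A3 to B3 is exactly 2 semitones — so this is a major second.

major 2nd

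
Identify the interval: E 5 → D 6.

m7

E to D spans seven letter names (E-F-G-A-B-C-D) — that makes it a seventh of some quality.
E5 to D6 is 10 semitones, a half step short of the major seventh (11), so this is minor.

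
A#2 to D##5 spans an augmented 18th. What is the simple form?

Subtracting seven from the interval number removes an octave: 18 − 14 = 4.
Quality carries through unchanged, so the simple form is an augmented fourth.

A4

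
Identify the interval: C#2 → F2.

C to F spans four letter names (C-D-E-F), so the interval is some kind of fourth.
A perfect fourth would be 5 semitones; C#2 to F2 is 4, one semitone narrower, so the interval is diminished.

diminished 4th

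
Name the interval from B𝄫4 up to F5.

A5

B to F spans five letter names (B-C-D-E-F): a fifth.
A perfect fifth would be 7 semitones; Bbb4 to F5 is 8, one semitone wider, so the interval is augmented.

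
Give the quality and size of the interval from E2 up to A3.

perfect 11th

E to A spans four letter names (E-F-G-A), plus an octave: an eleventh.
E2 to A3 is 17 semitones, matching the perfect eleventh exactly, so the quality is perfect.
(Equivalently, a compound perfect fourth: a perfect fourth plus an octave.)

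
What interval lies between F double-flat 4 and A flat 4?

F to A spans three letter names (F-G-A) — that makes it a third of some quality.
Fbb4 to Ab4 spans 5 semitones — one semitone wider than the major third (4) — giving an augmented third.

augmented third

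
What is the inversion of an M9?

m7

First reduce the compound major ninth to its simple form, a major second.
Inverted interval numbers add to nine, so a second pairs with a seventh (2 + 7 = 9).
Quality inverts too: major becomes minor. That makes the inversion a minor seventh.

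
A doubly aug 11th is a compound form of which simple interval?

AA4

Take out an octave (7 from the number): 11 − 7 = 4.
That makes a doubly augmented eleventh a compound doubly augmented fourth — an octave plus a doubly augmented fourth.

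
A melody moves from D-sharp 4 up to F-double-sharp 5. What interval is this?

D to F spans three letter names (D-E-F), plus an octave: a tenth.
D#4 to F##5 is 16 semitones, matching the major tenth exactly, so the quality is major.
(Equivalently, a compound major third: a major third plus an octave.)

major tenth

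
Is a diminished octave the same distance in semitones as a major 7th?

A diminished octave spans 11 semitones, and a major seventh also spans 11 semitones — they're enharmonic.

Yes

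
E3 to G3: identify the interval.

E to G spans three letter names (E-F-G), so the interval is some kind of third.
At 3 semitones, E3→G3 falls one short of a major third: minor.

minor 3rd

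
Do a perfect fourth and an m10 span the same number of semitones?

5 semitones (perfect fourth) vs 15 semitones (minor tenth): not equal.

No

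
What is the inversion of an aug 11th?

First reduce the compound augmented eleventh to its simple form, an augmented fourth.
Inverted interval numbers add to nine, so a fourth pairs with a fifth (4 + 5 = 9).
And augmented becomes diminished under inversion, so we get a diminished fifth.

diminished fifth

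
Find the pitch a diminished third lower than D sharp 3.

Three letter names down from D: B.
A diminished third is 2 semitones; 2 semitones down from D#3 gives B##2.

B double-sharp 2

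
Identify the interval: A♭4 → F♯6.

augmented 13th

A to F spans six letter names (A-B-C-D-E-F), plus an octave — that makes it a thirteenth of some quality.
A major thirteenth would be 21 semitones; Ab4 to F#6 is 22, one semitone wider, so the interval is augmented.
(Equivalently, a compound augmented sixth: an augmented sixth plus an octave.)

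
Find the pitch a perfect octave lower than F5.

F4

An octave keeps the letter name F, an octave down from F.
A perfect octave spans 12 semitones, so from F5 the target pitch is F4.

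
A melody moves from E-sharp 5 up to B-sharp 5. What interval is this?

E to B spans five letter names (E-F-G-A-B) — that makes it a fifth of some quality.
E#5 to B#5 is 7 semitones, matching the perfect fifth exactly, so the quality is perfect.

perfect fifth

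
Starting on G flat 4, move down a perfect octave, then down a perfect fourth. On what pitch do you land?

Gb4 down a perfect octave → Gb3 (12 semitones).
Gb3 down a perfect fourth → Db3 (5 semitones).

D flat 3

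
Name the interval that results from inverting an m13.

First reduce the compound minor thirteenth to its simple form, a minor sixth.
The rule of nine gives the new number: 9 − 6 = 3, so a sixth becomes a third.
And minor becomes major under inversion, so we get a major third.

major 3rd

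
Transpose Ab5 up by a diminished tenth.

Cbb7

Three letters up from A (plus an octave) reaches C.
A diminished tenth spans 14 semitones, so from Ab5 the target pitch is Cbb7.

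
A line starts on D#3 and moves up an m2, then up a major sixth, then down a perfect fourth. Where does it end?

A minor second up from D#3 is E3.
E3 up a major sixth → C#4 (9 semitones).
A perfect fourth down from C#4 is G#3.

G#3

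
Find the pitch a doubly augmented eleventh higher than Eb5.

A#6

Four letters up from E (plus an octave) reaches A.
A doubly augmented eleventh is 19 semitones; 19 semitones up from Eb5 gives A#6.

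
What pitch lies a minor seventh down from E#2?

Seven letter names down from E: F.
A minor seventh is 10 semitones; 10 semitones down from E#2 gives F##1.

F##1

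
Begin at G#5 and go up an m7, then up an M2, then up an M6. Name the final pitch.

E#7

Up a minor seventh from G#5: F#6 (10 semitones up).
A major second up from F#6 is G#6.
Up a major sixth from G#6: E#7 (9 semitones up).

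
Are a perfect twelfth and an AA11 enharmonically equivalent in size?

A perfect twelfth spans 19 semitones, and a doubly augmented eleventh also spans 19 semitones — they're enharmonic.

Yes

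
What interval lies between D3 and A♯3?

A5

D to A spans five letter names (D-E-F-G-A) — that makes it a fifth of some quality.
D3 to A#3 spans 8 semitones — one semitone wider than the perfect fifth (7) — giving an augmented fifth.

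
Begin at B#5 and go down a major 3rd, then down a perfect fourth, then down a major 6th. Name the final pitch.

F#4

A major third down from B#5 is G#5.
G#5 down a perfect fourth → D#5 (5 semitones).
Down a major sixth from D#5: F#4 (9 semitones down).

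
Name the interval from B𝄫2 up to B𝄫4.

perfect fifteenth

B to B is the same letter name, plus 2 octaves — that makes it a fifteenth of some quality.
Counting semitones, Bbb2→Bbb4 is 24, which is the perfect fifteenth.
(Equivalently, a compound perfect octave: a perfect octave plus an octave.)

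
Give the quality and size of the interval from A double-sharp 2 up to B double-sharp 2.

major second

A to B spans two letter names (A-B): a second.
A##2 to B##2 is 2 semitones, matching the major second exactly, so the quality is major.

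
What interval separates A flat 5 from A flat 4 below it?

Descending from Ab5 to Ab4 is the same interval as ascending Ab4 to Ab5.
A to A is the same letter name, plus an octave, so the interval is some kind of octave.
Counting semitones, Ab4→Ab5 is 12, which is the perfect octave.

P8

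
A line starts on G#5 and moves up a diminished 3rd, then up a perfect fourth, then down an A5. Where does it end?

Up a diminished third from G#5: Bb5 (2 semitones up).
A perfect fourth up from Bb5 is Eb6.
Eb6 down an augmented fifth → Abb5 (8 semitones).

Abb5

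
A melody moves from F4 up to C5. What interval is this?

P5

F to C spans five letter names (F-G-A-B-C): a fifth.
Counting semitones, F4→C5 is 7, which is the perfect fifth.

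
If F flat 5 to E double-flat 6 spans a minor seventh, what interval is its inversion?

M2

Interval numbers invert to sum to nine: 7 + 2 = 9, so a seventh inverts to a second.
Quality inverts too: minor becomes major. That makes the inversion a major second.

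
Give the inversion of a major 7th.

m2

Inverted interval numbers add to nine, so a seventh pairs with a second (7 + 2 = 9).
The quality also flips — major becomes minor — giving a minor second.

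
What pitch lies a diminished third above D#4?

F4

Counting three letter names up from D lands on F.
A diminished third is 2 semitones; 2 semitones up from D#4 gives F4.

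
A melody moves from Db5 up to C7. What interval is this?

major fourteenth

D to C spans seven letter names (D-E-F-G-A-B-C), plus an octave — that makes it a fourteenth of some quality.
Db5 to C7 is 23 semitones, matching the major fourteenth exactly, so the quality is major.
(Equivalently, a compound major seventh: a major seventh plus an octave.)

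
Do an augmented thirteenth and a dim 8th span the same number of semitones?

No

An augmented thirteenth spans 22 semitones; a diminished octave spans 11 semitones. They differ by 11.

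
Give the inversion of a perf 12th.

perfect fourth

First reduce the compound perfect twelfth to its simple form, a perfect fifth.
Interval numbers invert to sum to nine: 5 + 4 = 9, so a fifth inverts to a fourth.
The quality also flips — perfect stays perfect — giving a perfect fourth.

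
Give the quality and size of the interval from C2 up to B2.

C to B spans seven letter names (C-D-E-F-G-A-B) — that makes it a seventh of some quality.
The major seventh spans 11 semitones, and C2 to B2 is exactly 11 semitones — so this is a major seventh.

major seventh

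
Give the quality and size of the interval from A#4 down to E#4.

P4

Descending from A#4 to E#4 is the same interval as ascending E#4 to A#4.
E to A spans four letter names (E-F-G-A) — that makes it a fourth of some quality.
E#4 to A#4 is 5 semitones, matching the perfect fourth exactly, so the quality is perfect.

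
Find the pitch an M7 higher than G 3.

F-sharp 4

Seven letter names up from G: F.
A major seventh spans 11 semitones, so from G3 the target pitch is F#4.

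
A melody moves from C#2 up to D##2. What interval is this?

augmented 2nd

C to D spans two letter names (C-D): a second.
The major second is 2 semitones; here we have 3, one semitone wider: augmented.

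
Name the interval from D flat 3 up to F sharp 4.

D to F spans three letter names (D-E-F), plus an octave, so the interval is some kind of tenth.
The major tenth is 16 semitones; here we have 17, one semitone wider: augmented.
(Equivalently, a compound augmented third: an augmented third plus an octave.)

augmented tenth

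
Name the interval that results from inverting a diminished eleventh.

A5

First reduce the compound diminished eleventh to its simple form, a diminished fourth.
Inverted interval numbers add to nine, so a fourth pairs with a fifth (4 + 5 = 9).
The quality also flips — diminished becomes augmented — giving an augmented fifth.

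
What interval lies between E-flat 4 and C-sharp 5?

E to C spans six letter names (E-F-G-A-B-C), so the interval is some kind of sixth.
A major sixth would be 9 semitones; Eb4 to C#5 is 10, one semitone wider, so the interval is augmented.

augmented sixth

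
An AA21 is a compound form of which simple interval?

Take out 2 octaves (14 from the number): 21 − 14 = 7.
So a doubly augmented twenty-first is 2 octaves plus a doubly augmented seventh. The quality is unchanged.

doubly augmented seventh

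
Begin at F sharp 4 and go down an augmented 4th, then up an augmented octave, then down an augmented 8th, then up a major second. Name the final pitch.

F#4 down an augmented fourth → C4 (6 semitones).
Up an augmented octave from C4: C#5 (13 semitones up).
An augmented octave down from C#5 is C4.
Up a major second from C4: D4 (2 semitones up).

D 4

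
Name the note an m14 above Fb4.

Ebb6

Counting seven letter names plus an octave up from F lands on E.
A minor fourteenth spans 22 semitones, so from Fb4 the target pitch is Ebb6.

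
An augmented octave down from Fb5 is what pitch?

Fbb4

The letter stays F (same as the start), shifted an octave down.
Moving 13 semitones down from Fb5 (the size of an augmented octave) reaches Fbb4.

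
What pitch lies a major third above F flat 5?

The third takes the letter from F up to A.
Moving 4 semitones up from Fb5 (the size of a major third) reaches Ab5.

A flat 5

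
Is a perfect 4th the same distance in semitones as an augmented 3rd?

Yes

A perfect fourth spans 5 semitones, and an augmented third also spans 5 semitones — they're enharmonic.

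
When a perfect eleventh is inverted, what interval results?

First reduce the compound perfect eleventh to its simple form, a perfect fourth.
Interval numbers invert to sum to nine: 4 + 5 = 9, so a fourth inverts to a fifth.
The quality also flips — perfect stays perfect — giving a perfect fifth.

perfect 5th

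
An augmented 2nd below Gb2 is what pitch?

Fbb2

The second takes the letter from G down to F.
An augmented second is 3 semitones; 3 semitones down from Gb2 gives Fbb2.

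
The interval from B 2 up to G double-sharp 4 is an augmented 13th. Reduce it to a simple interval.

Subtracting seven from the interval number removes an octave: 13 − 7 = 6.
Quality carries through unchanged, so the simple form is an augmented sixth.

augmented sixth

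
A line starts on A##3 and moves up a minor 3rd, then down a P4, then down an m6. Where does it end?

A minor third up from A##3 is C##4.
A perfect fourth down from C##4 is G##3.
A minor sixth down from G##3 is B##2.

B##2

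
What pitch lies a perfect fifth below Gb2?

Counting five letter names down from G lands on C.
Moving 7 semitones down from Gb2 (the size of a perfect fifth) reaches Cb2.

Cb2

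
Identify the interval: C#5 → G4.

Descending from C#5 to G4 is the same interval as ascending G4 to C#5.
G to C spans four letter names (G-A-B-C), so the interval is some kind of fourth.
G4 to C#5 spans 6 semitones — one semitone wider than the perfect fourth (5) — giving an augmented fourth.

augmented fourth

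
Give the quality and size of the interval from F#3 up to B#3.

F to B spans four letter names (F-G-A-B) — that makes it a fourth of some quality.
F#3 to B#3 spans 6 semitones — one semitone wider than the perfect fourth (5) — giving an augmented fourth.

augmented 4th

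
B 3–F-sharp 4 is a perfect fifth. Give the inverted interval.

Inverted interval numbers add to nine, so a fifth pairs with a fourth (5 + 4 = 9).
Quality inverts too: perfect stays perfect. That makes the inversion a perfect fourth.

perfect fourth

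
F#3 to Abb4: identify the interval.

doubly diminished tenth

F to A spans three letter names (F-G-A), plus an octave: a tenth.
The major tenth is 16 semitones; here we have 13, three semitones narrower: doubly diminished.
(Equivalently, a compound doubly diminished third: a doubly diminished third plus an octave.)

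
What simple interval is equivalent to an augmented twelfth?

A5

Each octave removed subtracts seven from the number: 12 − 7 = 5.
Quality carries through unchanged, so the simple form is an augmented fifth.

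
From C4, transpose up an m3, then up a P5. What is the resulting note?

Bb4

C4 up a minor third → Eb4 (3 semitones).
Up a perfect fifth from Eb4: Bb4 (7 semitones up).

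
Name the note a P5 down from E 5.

A 4

Counting five letter names down from E lands on A.
A perfect fifth is 7 semitones; 7 semitones down from E5 gives A4.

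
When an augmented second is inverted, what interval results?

d7

The rule of nine gives the new number: 9 − 2 = 7, so a second becomes a seventh.
And augmented becomes diminished under inversion, so we get a diminished seventh.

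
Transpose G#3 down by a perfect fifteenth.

A fifteenth keeps the letter name G, two octaves down from G.
A perfect fifteenth spans 24 semitones, so from G#3 the target pitch is G#1.

G#1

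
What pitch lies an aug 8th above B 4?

B sharp 5

The letter stays B (same as the start), shifted an octave up.
An augmented octave spans 13 semitones, so from B4 the target pitch is B#5.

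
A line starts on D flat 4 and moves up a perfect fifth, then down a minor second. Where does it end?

G 4

Db4 up a perfect fifth → Ab4 (7 semitones).
Down a minor second from Ab4: G4 (1 semitone down).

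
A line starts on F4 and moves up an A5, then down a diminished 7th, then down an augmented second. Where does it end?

F4 up an augmented fifth → C#5 (8 semitones).
Down a diminished seventh from C#5: D##4 (9 semitones down).
Down an augmented second from D##4: C#4 (3 semitones down).

C#4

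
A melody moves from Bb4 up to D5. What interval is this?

major third

B to D spans three letter names (B-C-D) — that makes it a third of some quality.
The major third spans 4 semitones, and Bb4 to D5 is exactly 4 semitones — so this is a major third.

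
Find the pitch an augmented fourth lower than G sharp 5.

D 5

Counting four letter names down from G lands on D.
Moving 6 semitones down from G#5 (the size of an augmented fourth) reaches D5.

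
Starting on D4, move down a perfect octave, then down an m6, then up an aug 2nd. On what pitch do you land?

A perfect octave down from D4 is D3.
D3 down a minor sixth → F#2 (8 semitones).
Up an augmented second from F#2: G##2 (3 semitones up).

G##2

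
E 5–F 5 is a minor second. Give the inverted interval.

M7

Interval numbers invert to sum to nine: 2 + 7 = 9, so a second inverts to a seventh.
And minor becomes major under inversion, so we get a major seventh.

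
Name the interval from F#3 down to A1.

M13

Descending from F#3 to A1 is the same interval as ascending A1 to F#3.
A to F spans six letter names (A-B-C-D-E-F), plus an octave — that makes it a thirteenth of some quality.
The major thirteenth spans 21 semitones, and A1 to F#3 is exactly 21 semitones — so this is a major thirteenth.
(Equivalently, a compound major sixth: a major sixth plus an octave.)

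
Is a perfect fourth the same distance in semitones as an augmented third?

Yes

Both span 5 semitones: a perfect fourth and an augmented third are the same chromatic distance.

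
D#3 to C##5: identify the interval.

major fourteenth

D to C spans seven letter names (D-E-F-G-A-B-C), plus an octave: a fourteenth.
D#3 to C##5 is 23 semitones, matching the major fourteenth exactly, so the quality is major.
(Equivalently, a compound major seventh: a major seventh plus an octave.)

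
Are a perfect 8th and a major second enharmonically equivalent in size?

A perfect octave is 12 semitones but a major second is 2 semitones — different sizes.

No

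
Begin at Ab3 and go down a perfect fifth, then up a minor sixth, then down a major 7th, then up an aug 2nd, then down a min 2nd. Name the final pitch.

Down a perfect fifth from Ab3: Db3 (7 semitones down).
A minor sixth up from Db3 is Bbb3.
A major seventh down from Bbb3 is Cbb3.
Cbb3 up an augmented second → Db3 (3 semitones).
Down a minor second from Db3: C3 (1 semitone down).

C3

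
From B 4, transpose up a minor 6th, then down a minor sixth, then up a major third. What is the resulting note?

D sharp 5

B4 up a minor sixth → G5 (8 semitones).
Down a minor sixth from G5: B4 (8 semitones down).
Up a major third from B4: D#5 (4 semitones up).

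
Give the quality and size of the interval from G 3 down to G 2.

Descending from G3 to G2 is the same interval as ascending G2 to G3.
G to G is the same letter name, plus an octave — that makes it an octave of some quality.
G2 to G3 is 12 semitones, matching the perfect octave exactly, so the quality is perfect.

perfect octave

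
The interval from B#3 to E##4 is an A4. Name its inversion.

The rule of nine gives the new number: 9 − 4 = 5, so a fourth becomes a fifth.
The quality also flips — augmented becomes diminished — giving a diminished fifth.

diminished 5th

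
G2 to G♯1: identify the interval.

d8

Descending from G2 to G#1 is the same interval as ascending G#1 to G2.
G to G is the same letter name, plus an octave — that makes it an octave of some quality.
G#1 to G2 spans 11 semitones — one semitone narrower than the perfect octave (12) — giving a diminished octave.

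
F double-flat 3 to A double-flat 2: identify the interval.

minor sixth

Descending from Fbb3 to Abb2 is the same interval as ascending Abb2 to Fbb3.
A to F spans six letter names (A-B-C-D-E-F): a sixth.
Abb2 to Fbb3 is 8 semitones, a half step short of the major sixth (9), so this is minor.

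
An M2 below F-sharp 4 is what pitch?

The second takes the letter from F down to E.
Moving 2 semitones down from F#4 (the size of a major second) reaches E4.

E 4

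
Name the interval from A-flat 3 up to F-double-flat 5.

diminished 13th

A to F spans six letter names (A-B-C-D-E-F), plus an octave, so the interval is some kind of thirteenth.
Ab3 to Fbb5 spans 19 semitones — two semitones narrower than the major thirteenth (21) — giving a diminished thirteenth.
(Equivalently, a compound diminished sixth: a diminished sixth plus an octave.)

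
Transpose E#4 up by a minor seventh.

Counting seven letter names up from E lands on D.
A minor seventh spans 10 semitones, so from E#4 the target pitch is D#5.

D#5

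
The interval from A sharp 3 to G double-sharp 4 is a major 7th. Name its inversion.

Interval numbers invert to sum to nine: 7 + 2 = 9, so a seventh inverts to a second.
The quality also flips — major becomes minor — giving a minor second.

minor second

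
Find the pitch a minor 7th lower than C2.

D1

Counting seven letter names down from C lands on D.
A minor seventh spans 10 semitones, so from C2 the target pitch is D1.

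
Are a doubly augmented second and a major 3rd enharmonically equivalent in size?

Yes

A doubly augmented second = 4 semitones = a major third; enharmonically equal.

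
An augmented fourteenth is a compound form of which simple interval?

augmented 7th

Subtracting seven from the interval number removes an octave: 14 − 7 = 7.
Quality carries through unchanged, so the simple form is an augmented seventh.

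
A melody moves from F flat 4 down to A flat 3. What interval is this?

m6

Descending from Fb4 to Ab3 is the same interval as ascending Ab3 to Fb4.
A to F spans six letter names (A-B-C-D-E-F) — that makes it a sixth of some quality.
Ab3 to Fb4 is 8 semitones, a half step short of the major sixth (9), so this is minor.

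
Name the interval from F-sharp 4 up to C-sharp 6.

F to C spans five letter names (F-G-A-B-C), plus an octave — that makes it a twelfth of some quality.
The perfect twelfth spans 19 semitones, and F#4 to C#6 is exactly 19 semitones — so this is a perfect twelfth.
(Equivalently, a compound perfect fifth: a perfect fifth plus an octave.)

P12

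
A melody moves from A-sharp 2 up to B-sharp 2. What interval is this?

A to B spans two letter names (A-B) — that makes it a second of some quality.
A#2 to B#2 is 2 semitones, matching the major second exactly, so the quality is major.

major 2nd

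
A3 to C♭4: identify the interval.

A to C spans three letter names (A-B-C) — that makes it a third of some quality.
A major third would be 4 semitones; A3 to Cb4 is 2, two semitones narrower, so the interval is diminished.

diminished third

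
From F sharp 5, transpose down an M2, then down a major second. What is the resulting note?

D 5

A major second down from F#5 is E5.
A major second down from E5 is D5.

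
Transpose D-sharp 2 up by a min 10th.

The tenth's letter: D up three letter names plus an octave → F.
A minor tenth is 15 semitones; 15 semitones up from D#2 gives F#3.

F-sharp 3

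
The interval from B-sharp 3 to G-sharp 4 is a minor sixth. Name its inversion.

major 3rd

The rule of nine gives the new number: 9 − 6 = 3, so a sixth becomes a third.
And minor becomes major under inversion, so we get a major third.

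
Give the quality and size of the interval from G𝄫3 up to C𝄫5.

G to C spans four letter names (G-A-B-C), plus an octave: an eleventh.
Gbb3 to Cbb5 is 17 semitones, matching the perfect eleventh exactly, so the quality is perfect.
(Equivalently, a compound perfect fourth: a perfect fourth plus an octave.)

perfect 11th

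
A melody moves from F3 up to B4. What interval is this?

F to B spans four letter names (F-G-A-B), plus an octave: an eleventh.
F3 to B4 spans 18 semitones — one semitone wider than the perfect eleventh (17) — giving an augmented eleventh.
(Equivalently, a compound augmented fourth: an augmented fourth plus an octave.)

A11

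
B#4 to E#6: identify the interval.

B to E spans four letter names (B-C-D-E), plus an octave, so the interval is some kind of eleventh.
B#4 to E#6 is 17 semitones, matching the perfect eleventh exactly, so the quality is perfect.
(Equivalently, a compound perfect fourth: a perfect fourth plus an octave.)

perfect eleventh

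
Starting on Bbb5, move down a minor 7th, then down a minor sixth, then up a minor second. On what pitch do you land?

Bbb5 down a minor seventh → Cb5 (10 semitones).
A minor sixth down from Cb5 is Eb4.
Eb4 up a minor second → Fb4 (1 semitone).

Fb4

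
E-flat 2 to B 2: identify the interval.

augmented fifth

E to B spans five letter names (E-F-G-A-B) — that makes it a fifth of some quality.
A perfect fifth would be 7 semitones; Eb2 to B2 is 8, one semitone wider, so the interval is augmented.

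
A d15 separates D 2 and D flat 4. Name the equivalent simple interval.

Subtracting seven from the interval number removes an octave: 15 − 7 = 8.
That makes a diminished fifteenth a compound diminished octave — an octave plus a diminished octave.

d8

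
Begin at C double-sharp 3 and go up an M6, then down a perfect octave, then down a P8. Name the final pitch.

A major sixth up from C##3 is A##3.
Down a perfect octave from A##3: A##2 (12 semitones down).
A##2 down a perfect octave → A##1 (12 semitones).

A double-sharp 1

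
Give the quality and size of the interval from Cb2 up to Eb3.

major tenth

C to E spans three letter names (C-D-E), plus an octave: a tenth.
Cb2 to Eb3 is 16 semitones, matching the major tenth exactly, so the quality is major.
(Equivalently, a compound major third: a major third plus an octave.)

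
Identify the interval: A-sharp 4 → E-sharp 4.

perfect fourth

Descending from A#4 to E#4 is the same interval as ascending E#4 to A#4.
E to A spans four letter names (E-F-G-A), so the interval is some kind of fourth.
The perfect fourth spans 5 semitones, and E#4 to A#4 is exactly 5 semitones — so this is a perfect fourth.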